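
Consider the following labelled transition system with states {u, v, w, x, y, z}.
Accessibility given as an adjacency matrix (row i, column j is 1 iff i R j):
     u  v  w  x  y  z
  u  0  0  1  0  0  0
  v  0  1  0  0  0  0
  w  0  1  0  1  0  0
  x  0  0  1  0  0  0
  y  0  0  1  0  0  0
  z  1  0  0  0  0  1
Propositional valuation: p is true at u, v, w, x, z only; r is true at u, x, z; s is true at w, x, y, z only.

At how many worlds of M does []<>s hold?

Let φ = []<>s. Evaluate φ at each world:
  u (successors {w}): φ is true.
  v (successors {v}): φ is false.
  w (successors {v, x}): φ is false.
  x (successors {w}): φ is true.
  y (successors {w}): φ is true.
  z (successors {u, z}): φ is true.
For instance, at y:
  At y: []<>s requires <>s at every successor {w}.
      At w: <>s requires s at some successor in {v, x}.
        s holds at x, so <>s is true at w.
  So []<>s is true at y.
Satisfying worlds: {u, x, y, z}

4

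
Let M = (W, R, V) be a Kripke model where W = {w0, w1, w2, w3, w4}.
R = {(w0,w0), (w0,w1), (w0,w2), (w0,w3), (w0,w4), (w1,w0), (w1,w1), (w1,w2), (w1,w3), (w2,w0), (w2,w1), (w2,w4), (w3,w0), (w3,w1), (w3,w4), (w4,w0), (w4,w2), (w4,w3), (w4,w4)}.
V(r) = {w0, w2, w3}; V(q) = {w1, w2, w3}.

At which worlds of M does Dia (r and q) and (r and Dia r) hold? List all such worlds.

Let φ = Dia (r and q) and (r and Dia r). Evaluate φ at each world:
  w0 (successors {w0, w1, w2, w3, w4}): φ is true.
  w1 (successors {w0, w1, w2, w3}): φ is false.
  w2 (successors {w0, w1, w4}): φ is false.
  w3 (successors {w0, w1, w4}): φ is false.
  w4 (successors {w0, w2, w3, w4}): φ is false.
For instance, at w0:
  At w0: Dia (r and q) is true, r and Dia r is true, so Dia (r and q) and (r and Dia r) is true.
    At w0: Dia (r and q) requires r and q at some successor in {w0, w1, w2, w3, w4}.
      r and q holds at w2, so Dia (r and q) is true at w0.
    At w0: r is true, Dia r is true, so r and Dia r is true.
      At w0: Dia r requires r at some successor in {w0, w1, w2, w3, w4}.
        r holds at w0, so Dia r is true at w0.
Satisfying worlds: {w0}

w0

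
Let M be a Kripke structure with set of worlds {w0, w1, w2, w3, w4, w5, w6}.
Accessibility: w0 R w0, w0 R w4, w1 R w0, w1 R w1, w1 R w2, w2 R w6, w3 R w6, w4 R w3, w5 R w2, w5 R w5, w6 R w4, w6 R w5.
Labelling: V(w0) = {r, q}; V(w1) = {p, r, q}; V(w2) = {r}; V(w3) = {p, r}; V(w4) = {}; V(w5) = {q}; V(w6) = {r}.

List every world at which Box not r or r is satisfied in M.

Recall that Box ψ holds at a world iff ψ holds at every accessible world, and Dia ψ holds iff ψ holds at some accessible world.
Let φ = Box not r or r. Evaluate φ at each world:
  w0 (successors {w0, w4}): φ is true.
  w1 (successors {w0, w1, w2}): φ is true.
  w2 (successors {w6}): φ is true.
  w3 (successors {w6}): φ is true.
  w4 (successors {w3}): φ is false.
  w5 (successors {w2, w5}): φ is false.
  w6 (successors {w4, w5}): φ is true.
For instance, at w2:
  At w2: Box not r is false, r is true, so Box not r or r is true.
    At w2: Box not r requires not r at every successor {w6}.
      not r fails at w6, so Box not r is false at w2.
Satisfying worlds: {w0, w1, w2, w3, w6}

w0, w1, w2, w3, w6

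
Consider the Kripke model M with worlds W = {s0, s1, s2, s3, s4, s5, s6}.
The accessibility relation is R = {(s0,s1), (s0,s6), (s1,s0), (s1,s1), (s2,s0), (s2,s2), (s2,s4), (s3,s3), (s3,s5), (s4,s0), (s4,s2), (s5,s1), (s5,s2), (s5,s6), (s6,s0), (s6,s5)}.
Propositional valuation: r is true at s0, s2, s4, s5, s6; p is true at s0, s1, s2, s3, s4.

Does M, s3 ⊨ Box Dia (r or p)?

Yes

At s3: Box Dia (r or p) requires Dia (r or p) at every successor {s3, s5}.
    At s3: Dia (r or p) requires r or p at some successor in {s3, s5}.
      r or p holds at s3, so Dia (r or p) is true at s3.
    At s5: Dia (r or p) requires r or p at some successor in {s1, s2, s6}.
      r or p holds at s1, so Dia (r or p) is true at s5.
So Box Dia (r or p) is true at s3.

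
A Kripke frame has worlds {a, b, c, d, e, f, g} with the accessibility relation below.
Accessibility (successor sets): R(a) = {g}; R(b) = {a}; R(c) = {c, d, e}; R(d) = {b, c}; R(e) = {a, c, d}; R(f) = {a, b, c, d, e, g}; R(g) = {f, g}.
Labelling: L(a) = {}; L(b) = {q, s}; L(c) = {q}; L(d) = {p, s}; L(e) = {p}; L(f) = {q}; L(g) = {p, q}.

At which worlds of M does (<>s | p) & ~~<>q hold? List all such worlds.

c, d, e, f, g

Recall that <>ψ holds at a world iff ψ holds at some accessible world.
Let φ = (<>s | p) & ~~<>q. Evaluate φ at each world:
  a (successors {g}): φ is false.
  b (successors {a}): φ is false.
  c (successors {c, d, e}): φ is true.
  d (successors {b, c}): φ is true.
  e (successors {a, c, d}): φ is true.
  f (successors {a, b, c, d, e, g}): φ is true.
  g (successors {f, g}): φ is true.
For instance, at a:
  At a: <>s | p is false, ~~<>q is true, so (<>s | p) & ~~<>q is false.
    At a: <>s is false, p is false, so <>s | p is false.
      At a: <>s requires s at some successor in {g}.
        At g: s is false.
      So <>s is false at a.
    At a: ~<>q is false, so ~~<>q is true.
      At a: <>q is true, so ~<>q is false.
Satisfying worlds: {c, d, e, f, g}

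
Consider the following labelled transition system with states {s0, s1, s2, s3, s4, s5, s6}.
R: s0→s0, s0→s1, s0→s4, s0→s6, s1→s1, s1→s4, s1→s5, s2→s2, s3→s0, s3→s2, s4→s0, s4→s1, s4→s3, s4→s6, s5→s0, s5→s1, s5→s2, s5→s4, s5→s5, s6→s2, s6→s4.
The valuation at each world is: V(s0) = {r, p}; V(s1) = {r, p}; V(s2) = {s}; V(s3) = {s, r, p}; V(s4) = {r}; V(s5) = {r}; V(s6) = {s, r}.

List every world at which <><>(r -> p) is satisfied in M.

Let φ = <><>(r -> p). Evaluate φ at each world:
  s0 (successors {s0, s1, s4, s6}): φ is true.
  s1 (successors {s1, s4, s5}): φ is true.
  s2 (successors {s2}): φ is true.
  s3 (successors {s0, s2}): φ is true.
  s4 (successors {s0, s1, s3, s6}): φ is true.
  s5 (successors {s0, s1, s2, s4, s5}): φ is true.
  s6 (successors {s2, s4}): φ is true.
For instance, at s1:
  At s1: <><>(r -> p) requires <>(r -> p) at some successor in {s1, s4, s5}.
    <>(r -> p) holds at s1, so <><>(r -> p) is true at s1.
      At s1: <>(r -> p) requires r -> p at some successor in {s1, s4, s5}.
        r -> p holds at s1, so <>(r -> p) is true at s1.
Satisfying worlds: {s0, s1, s2, s3, s4, s5, s6}

s0, s1, s2, s3, s4, s5, s6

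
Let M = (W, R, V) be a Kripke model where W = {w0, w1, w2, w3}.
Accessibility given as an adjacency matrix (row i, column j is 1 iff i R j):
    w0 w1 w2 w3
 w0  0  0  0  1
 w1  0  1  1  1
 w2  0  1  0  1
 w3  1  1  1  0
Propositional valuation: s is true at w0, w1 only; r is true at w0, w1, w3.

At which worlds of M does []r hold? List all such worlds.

w0, w2

Let φ = []r. Evaluate φ at each world:
  w0 (successors {w3}): φ is true.
  w1 (successors {w1, w2, w3}): φ is false.
  w2 (successors {w1, w3}): φ is true.
  w3 (successors {w0, w1, w2}): φ is false.
For instance, at w1:
  At w1: []r requires r at every successor {w1, w2, w3}.
    r fails at w2, so []r is false at w1.
Satisfying worlds: {w0, w2}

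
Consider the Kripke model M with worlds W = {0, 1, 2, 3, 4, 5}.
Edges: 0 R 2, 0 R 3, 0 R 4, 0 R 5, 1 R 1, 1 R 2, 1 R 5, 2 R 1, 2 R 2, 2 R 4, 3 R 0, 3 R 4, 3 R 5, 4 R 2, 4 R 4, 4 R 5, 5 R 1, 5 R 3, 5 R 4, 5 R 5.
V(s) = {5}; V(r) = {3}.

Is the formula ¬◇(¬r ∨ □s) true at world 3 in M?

At 3: ◇(¬r ∨ □s) is true, so ¬◇(¬r ∨ □s) is false.
  At 3: ◇(¬r ∨ □s) requires ¬r ∨ □s at some successor in {0, 4, 5}.
    ¬r ∨ □s holds at 0, so ◇(¬r ∨ □s) is true at 3.
      At 0: ¬r is true, □s is false, so ¬r ∨ □s is true.

No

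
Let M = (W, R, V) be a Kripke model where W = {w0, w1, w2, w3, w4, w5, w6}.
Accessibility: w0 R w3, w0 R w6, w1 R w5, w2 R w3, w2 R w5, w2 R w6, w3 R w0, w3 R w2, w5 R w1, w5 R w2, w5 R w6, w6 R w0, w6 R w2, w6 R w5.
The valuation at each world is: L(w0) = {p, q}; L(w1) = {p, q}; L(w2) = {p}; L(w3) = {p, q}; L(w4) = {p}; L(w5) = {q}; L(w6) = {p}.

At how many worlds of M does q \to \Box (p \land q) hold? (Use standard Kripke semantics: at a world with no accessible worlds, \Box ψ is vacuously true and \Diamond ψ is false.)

Recall that \Box ψ holds at a world iff ψ holds at every accessible world, and \Diamond ψ holds iff ψ holds at some accessible world.
Let φ = q \to \Box (p \land q). Evaluate φ at each world:
  w0 (successors {w3, w6}): φ is false.
  w1 (successors {w5}): φ is false.
  w2 (successors {w3, w5, w6}): φ is true.
  w3 (successors {w0, w2}): φ is false.
  w4 (successors ∅): φ is true.
  w5 (successors {w1, w2, w6}): φ is false.
  w6 (successors {w0, w2, w5}): φ is true.
For instance, at w2:
  At w2: q is false, \Box (p \land q) is false, so q \to \Box (p \land q) is true.
    At w2: \Box (p \land q) requires p \land q at every successor {w3, w5, w6}.
      p \land q fails at w5, so \Box (p \land q) is false at w2.
Satisfying worlds: {w2, w4, w6}

3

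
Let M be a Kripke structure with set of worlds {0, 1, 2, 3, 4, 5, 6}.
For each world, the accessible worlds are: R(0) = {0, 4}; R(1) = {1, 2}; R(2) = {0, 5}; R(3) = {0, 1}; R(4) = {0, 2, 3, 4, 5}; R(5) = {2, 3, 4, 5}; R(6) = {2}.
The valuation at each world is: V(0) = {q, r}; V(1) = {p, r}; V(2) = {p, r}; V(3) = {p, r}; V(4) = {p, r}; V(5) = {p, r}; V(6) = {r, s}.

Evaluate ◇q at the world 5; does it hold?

At 5: ◇q requires q at some successor in {2, 3, 4, 5}.
  At 2: q is false.
  At 3: q is false.
  At 4: q is false.
  At 5: q is false.
So ◇q is false at 5.

No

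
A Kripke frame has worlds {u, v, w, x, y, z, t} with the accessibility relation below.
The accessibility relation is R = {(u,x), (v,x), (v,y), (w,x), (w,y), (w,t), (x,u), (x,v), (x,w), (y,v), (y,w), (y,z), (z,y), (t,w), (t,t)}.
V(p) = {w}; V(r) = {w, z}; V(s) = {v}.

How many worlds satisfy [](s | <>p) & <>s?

0

Recall that []ψ holds at a world iff ψ holds at every accessible world, and <>ψ holds iff ψ holds at some accessible world.
Let φ = [](s | <>p) & <>s. Evaluate φ at each world:
  u (successors {x}): φ is false.
  v (successors {x, y}): φ is false.
  w (successors {x, y, t}): φ is false.
  x (successors {u, v, w}): φ is false.
  y (successors {v, w, z}): φ is false.
  z (successors {y}): φ is false.
  t (successors {w, t}): φ is false.
For instance, at w:
  At w: [](s | <>p) is true, <>s is false, so [](s | <>p) & <>s is false.
    At w: [](s | <>p) requires s | <>p at every successor {x, y, t}.
      At x: s | <>p is true.
      At y: s | <>p is true.
      At t: s | <>p is true.
    So [](s | <>p) is true at w.
    At w: <>s requires s at some successor in {x, y, t}.
      At x: s is false.
      At y: s is false.
      At t: s is false.
    So <>s is false at w.
Satisfying worlds: none.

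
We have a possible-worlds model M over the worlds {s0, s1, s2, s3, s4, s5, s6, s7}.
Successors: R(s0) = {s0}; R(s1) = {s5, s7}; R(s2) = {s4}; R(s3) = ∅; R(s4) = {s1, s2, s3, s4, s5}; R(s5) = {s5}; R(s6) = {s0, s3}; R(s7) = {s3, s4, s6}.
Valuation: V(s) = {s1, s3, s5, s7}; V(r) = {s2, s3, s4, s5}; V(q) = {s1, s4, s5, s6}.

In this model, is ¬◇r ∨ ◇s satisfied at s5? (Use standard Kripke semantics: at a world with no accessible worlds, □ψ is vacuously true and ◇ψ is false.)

Yes

Recall that ◇ψ holds at a world iff ψ holds at some accessible world.
At s5: ¬◇r is false, ◇s is true, so ¬◇r ∨ ◇s is true.
  At s5: ◇r is true, so ¬◇r is false.
    At s5: ◇r requires r at some successor in {s5}.
      r holds at s5, so ◇r is true at s5.
  At s5: ◇s requires s at some successor in {s5}.
    s holds at s5, so ◇s is true at s5.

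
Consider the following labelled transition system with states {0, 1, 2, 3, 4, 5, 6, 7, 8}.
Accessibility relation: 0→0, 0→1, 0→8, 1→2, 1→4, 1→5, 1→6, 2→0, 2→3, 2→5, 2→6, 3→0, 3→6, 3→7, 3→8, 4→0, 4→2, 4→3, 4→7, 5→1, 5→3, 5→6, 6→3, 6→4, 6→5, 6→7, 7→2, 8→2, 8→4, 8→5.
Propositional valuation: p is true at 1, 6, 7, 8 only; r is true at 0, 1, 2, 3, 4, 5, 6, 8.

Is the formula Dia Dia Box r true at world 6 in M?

At 6: Dia Dia Box r requires Dia Box r at some successor in {3, 4, 5, 7}.
  Dia Box r holds at 3, so Dia Dia Box r is true at 6.
    At 3: Dia Box r requires Box r at some successor in {0, 6, 7, 8}.
      Box r holds at 0, so Dia Box r is true at 3.

Yes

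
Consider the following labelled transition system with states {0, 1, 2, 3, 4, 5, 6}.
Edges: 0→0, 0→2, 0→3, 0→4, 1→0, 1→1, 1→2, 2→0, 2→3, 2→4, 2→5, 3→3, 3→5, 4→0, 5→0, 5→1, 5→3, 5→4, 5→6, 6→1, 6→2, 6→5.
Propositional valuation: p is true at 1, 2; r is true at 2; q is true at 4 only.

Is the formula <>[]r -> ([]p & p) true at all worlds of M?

Let φ = <>[]r -> ([]p & p). Evaluate φ at each world:
  0 (successors {0, 2, 3, 4}): φ is true.
  1 (successors {0, 1, 2}): φ is true.
  2 (successors {0, 3, 4, 5}): φ is true.
  3 (successors {3, 5}): φ is true.
  4 (successors {0}): φ is true.
  5 (successors {0, 1, 3, 4, 6}): φ is true.
  6 (successors {1, 2, 5}): φ is true.
For instance, at 6:
  At 6: <>[]r is false, []p & p is false, so <>[]r -> ([]p & p) is true.
    At 6: <>[]r requires []r at some successor in {1, 2, 5}.
      At 1: []r is false.
      At 2: []r is false.
      At 5: []r is false.
    So <>[]r is false at 6.
    At 6: []p is false, p is false, so []p & p is false.
      At 6: []p requires p at every successor {1, 2, 5}.
        p fails at 5, so []p is false at 6.

Yes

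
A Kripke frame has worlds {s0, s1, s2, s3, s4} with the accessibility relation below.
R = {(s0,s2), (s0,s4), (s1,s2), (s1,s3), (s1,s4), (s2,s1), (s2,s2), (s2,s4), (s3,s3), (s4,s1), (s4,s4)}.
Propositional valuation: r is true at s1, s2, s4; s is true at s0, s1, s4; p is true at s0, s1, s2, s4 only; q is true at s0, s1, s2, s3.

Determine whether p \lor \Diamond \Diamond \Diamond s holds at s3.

No

Recall that \Diamond ψ holds at a world iff ψ holds at some accessible world.
At s3: p is false, \Diamond \Diamond \Diamond s is false, so p \lor \Diamond \Diamond \Diamond s is false.
  At s3: \Diamond \Diamond \Diamond s requires \Diamond \Diamond s at some successor in {s3}.
    At s3: \Diamond \Diamond s is false.
  So \Diamond \Diamond \Diamond s is false at s3.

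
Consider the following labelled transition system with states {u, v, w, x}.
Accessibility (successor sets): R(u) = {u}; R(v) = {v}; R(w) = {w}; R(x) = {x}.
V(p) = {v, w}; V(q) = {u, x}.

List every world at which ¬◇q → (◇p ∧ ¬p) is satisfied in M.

Let φ = ¬◇q → (◇p ∧ ¬p). Evaluate φ at each world:
  u (successors {u}): φ is true.
  v (successors {v}): φ is false.
  w (successors {w}): φ is false.
  x (successors {x}): φ is true.
For instance, at v:
  At v: ¬◇q is true, ◇p ∧ ¬p is false, so ¬◇q → (◇p ∧ ¬p) is false.
    At v: ◇q is false, so ¬◇q is true.
      At v: ◇q requires q at some successor in {v}.
        At v: q is false.
      So ◇q is false at v.
    At v: ◇p is true, ¬p is false, so ◇p ∧ ¬p is false.
      At v: ◇p requires p at some successor in {v}.
        p holds at v, so ◇p is true at v.
Satisfying worlds: {u, x}

u, x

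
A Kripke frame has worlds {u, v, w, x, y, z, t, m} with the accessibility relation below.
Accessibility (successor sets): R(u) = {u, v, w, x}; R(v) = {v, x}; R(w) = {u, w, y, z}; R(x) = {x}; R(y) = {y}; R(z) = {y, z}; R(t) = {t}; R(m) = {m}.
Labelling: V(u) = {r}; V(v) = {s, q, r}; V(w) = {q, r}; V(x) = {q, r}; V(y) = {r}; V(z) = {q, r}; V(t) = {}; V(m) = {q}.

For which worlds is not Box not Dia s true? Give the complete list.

u, v, w

Let φ = not Box not Dia s. Evaluate φ at each world:
  u (successors {u, v, w, x}): φ is true.
  v (successors {v, x}): φ is true.
  w (successors {u, w, y, z}): φ is true.
  x (successors {x}): φ is false.
  y (successors {y}): φ is false.
  z (successors {y, z}): φ is false.
  t (successors {t}): φ is false.
  m (successors {m}): φ is false.
For instance, at m:
  At m: Box not Dia s is true, so not Box not Dia s is false.
    At m: Box not Dia s requires not Dia s at every successor {m}.
      At m: not Dia s is true.
    So Box not Dia s is true at m.
Satisfying worlds: {u, v, w}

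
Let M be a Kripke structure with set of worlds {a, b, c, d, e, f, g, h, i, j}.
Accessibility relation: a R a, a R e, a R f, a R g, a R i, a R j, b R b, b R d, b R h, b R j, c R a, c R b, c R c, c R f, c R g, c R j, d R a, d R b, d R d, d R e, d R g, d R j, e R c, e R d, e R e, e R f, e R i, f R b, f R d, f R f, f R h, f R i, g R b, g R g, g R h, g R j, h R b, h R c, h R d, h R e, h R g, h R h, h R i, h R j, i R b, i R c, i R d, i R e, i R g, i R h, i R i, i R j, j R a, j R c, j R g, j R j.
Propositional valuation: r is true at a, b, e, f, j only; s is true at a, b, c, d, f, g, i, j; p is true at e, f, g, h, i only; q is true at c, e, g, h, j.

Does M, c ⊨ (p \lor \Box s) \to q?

Recall that \Box ψ holds at a world iff ψ holds at every accessible world, and \Diamond ψ holds iff ψ holds at some accessible world.
At c: p \lor \Box s is true, q is true, so (p \lor \Box s) \to q is true.
  At c: p is false, \Box s is true, so p \lor \Box s is true.
    At c: \Box s requires s at every successor {a, b, c, f, g, j}.
      At a: s is true.
      At b: s is true.
      At c: s is true.
      At f: s is true.
      At g: s is true.
      At j: s is true.
    So \Box s is true at c.

Yes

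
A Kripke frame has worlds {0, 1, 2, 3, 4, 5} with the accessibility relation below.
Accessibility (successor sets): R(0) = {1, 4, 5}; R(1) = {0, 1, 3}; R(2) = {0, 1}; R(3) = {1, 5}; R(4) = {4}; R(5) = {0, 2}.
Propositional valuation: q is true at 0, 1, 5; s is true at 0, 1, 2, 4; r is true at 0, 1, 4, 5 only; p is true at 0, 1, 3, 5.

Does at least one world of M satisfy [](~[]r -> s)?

Let φ = [](~[]r -> s). Evaluate φ at each world:
  0 (successors {1, 4, 5}): φ is false.
  1 (successors {0, 1, 3}): φ is true.
  2 (successors {0, 1}): φ is true.
  3 (successors {1, 5}): φ is false.
  4 (successors {4}): φ is true.
  5 (successors {0, 2}): φ is true.
Detail at 1 (witness):
  At 1: [](~[]r -> s) requires ~[]r -> s at every successor {0, 1, 3}.
      At 0: ~[]r is false, s is true, so ~[]r -> s is true.
      At 1: ~[]r is true, s is true, so ~[]r -> s is true.
      At 3: ~[]r is false, s is false, so ~[]r -> s is true.
  So [](~[]r -> s) is true at 1.

Yes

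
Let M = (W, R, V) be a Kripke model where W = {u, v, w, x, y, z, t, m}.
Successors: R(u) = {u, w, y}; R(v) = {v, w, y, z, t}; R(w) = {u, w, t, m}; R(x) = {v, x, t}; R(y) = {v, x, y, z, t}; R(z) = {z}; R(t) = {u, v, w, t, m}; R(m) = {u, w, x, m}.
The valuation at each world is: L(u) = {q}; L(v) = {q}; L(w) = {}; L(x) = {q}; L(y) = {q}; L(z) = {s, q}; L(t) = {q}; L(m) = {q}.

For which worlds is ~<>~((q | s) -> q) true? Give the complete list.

u, v, w, x, y, z, t, m

Let φ = ~<>~((q | s) -> q). Evaluate φ at each world:
  u (successors {u, w, y}): φ is true.
  v (successors {v, w, y, z, t}): φ is true.
  w (successors {u, w, t, m}): φ is true.
  x (successors {v, x, t}): φ is true.
  y (successors {v, x, y, z, t}): φ is true.
  z (successors {z}): φ is true.
  t (successors {u, v, w, t, m}): φ is true.
  m (successors {u, w, x, m}): φ is true.
For instance, at w:
  At w: <>~((q | s) -> q) is false, so ~<>~((q | s) -> q) is true.
    At w: <>~((q | s) -> q) requires ~((q | s) -> q) at some successor in {u, w, t, m}.
      At u: ~((q | s) -> q) is false.
      At w: ~((q | s) -> q) is false.
      At t: ~((q | s) -> q) is false.
      At m: ~((q | s) -> q) is false.
    So <>~((q | s) -> q) is false at w.
Satisfying worlds: {u, v, w, x, y, z, t, m}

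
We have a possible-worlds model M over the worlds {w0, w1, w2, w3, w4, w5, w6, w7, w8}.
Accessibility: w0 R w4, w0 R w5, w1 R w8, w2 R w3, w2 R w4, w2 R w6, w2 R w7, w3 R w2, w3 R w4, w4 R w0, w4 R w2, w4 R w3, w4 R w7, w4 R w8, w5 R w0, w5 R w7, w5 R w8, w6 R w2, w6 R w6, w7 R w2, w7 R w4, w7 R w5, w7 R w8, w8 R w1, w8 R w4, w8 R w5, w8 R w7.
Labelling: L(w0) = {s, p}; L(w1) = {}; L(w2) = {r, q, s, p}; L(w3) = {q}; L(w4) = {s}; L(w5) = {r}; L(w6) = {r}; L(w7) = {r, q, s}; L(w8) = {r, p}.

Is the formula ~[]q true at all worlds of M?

Yes

Let φ = ~[]q. Evaluate φ at each world:
  w0 (successors {w4, w5}): φ is true.
  w1 (successors {w8}): φ is true.
  w2 (successors {w3, w4, w6, w7}): φ is true.
  w3 (successors {w2, w4}): φ is true.
  w4 (successors {w0, w2, w3, w7, w8}): φ is true.
  w5 (successors {w0, w7, w8}): φ is true.
  w6 (successors {w2, w6}): φ is true.
  w7 (successors {w2, w4, w5, w8}): φ is true.
  w8 (successors {w1, w4, w5, w7}): φ is true.
For instance, at w3:
  At w3: []q is false, so ~[]q is true.
    At w3: []q requires q at every successor {w2, w4}.
      q fails at w4, so []q is false at w3.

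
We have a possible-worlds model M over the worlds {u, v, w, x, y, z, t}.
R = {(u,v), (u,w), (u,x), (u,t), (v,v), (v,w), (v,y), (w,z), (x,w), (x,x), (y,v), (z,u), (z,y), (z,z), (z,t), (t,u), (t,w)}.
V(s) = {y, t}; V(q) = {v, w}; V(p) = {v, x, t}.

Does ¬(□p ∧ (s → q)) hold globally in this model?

Yes

Let φ = ¬(□p ∧ (s → q)). Evaluate φ at each world:
  u (successors {v, w, x, t}): φ is true.
  v (successors {v, w, y}): φ is true.
  w (successors {z}): φ is true.
  x (successors {w, x}): φ is true.
  y (successors {v}): φ is true.
  z (successors {u, y, z, t}): φ is true.
  t (successors {u, w}): φ is true.
For instance, at x:
  At x: □p ∧ (s → q) is false, so ¬(□p ∧ (s → q)) is true.
    At x: □p is false, s → q is true, so □p ∧ (s → q) is false.
      At x: □p requires p at every successor {w, x}.
        p fails at w, so □p is false at x.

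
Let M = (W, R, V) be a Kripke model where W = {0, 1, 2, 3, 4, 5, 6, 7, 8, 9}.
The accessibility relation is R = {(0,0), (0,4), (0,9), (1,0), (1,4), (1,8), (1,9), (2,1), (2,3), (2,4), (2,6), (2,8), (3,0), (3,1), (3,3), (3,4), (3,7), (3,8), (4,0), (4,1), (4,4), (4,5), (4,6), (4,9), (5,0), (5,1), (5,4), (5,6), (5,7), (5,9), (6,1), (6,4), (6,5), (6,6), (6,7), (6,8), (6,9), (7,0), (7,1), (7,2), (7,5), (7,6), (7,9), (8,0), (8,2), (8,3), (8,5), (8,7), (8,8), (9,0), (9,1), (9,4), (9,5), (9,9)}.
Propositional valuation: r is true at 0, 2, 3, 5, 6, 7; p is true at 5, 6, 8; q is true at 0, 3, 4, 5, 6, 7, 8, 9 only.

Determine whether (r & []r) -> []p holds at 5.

Recall that []ψ holds at a world iff ψ holds at every accessible world, and <>ψ holds iff ψ holds at some accessible world.
At 5: r & []r is false, []p is false, so (r & []r) -> []p is true.
  At 5: r is true, []r is false, so r & []r is false.
    At 5: []r requires r at every successor {0, 1, 4, 6, 7, 9}.
      r fails at 1, so []r is false at 5.
  At 5: []p requires p at every successor {0, 1, 4, 6, 7, 9}.
    p fails at 0, so []p is false at 5.

Yes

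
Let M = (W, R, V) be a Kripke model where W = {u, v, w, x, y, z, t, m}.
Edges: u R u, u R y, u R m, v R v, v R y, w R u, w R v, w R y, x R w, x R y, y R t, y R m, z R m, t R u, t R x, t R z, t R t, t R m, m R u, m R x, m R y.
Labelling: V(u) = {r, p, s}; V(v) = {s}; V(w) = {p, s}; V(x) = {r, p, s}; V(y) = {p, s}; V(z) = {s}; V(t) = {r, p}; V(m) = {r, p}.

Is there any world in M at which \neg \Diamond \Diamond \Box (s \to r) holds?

Let φ = \neg \Diamond \Diamond \Box (s \to r). Evaluate φ at each world:
  u (successors {u, y, m}): φ is false.
  v (successors {v, y}): φ is false.
  w (successors {u, v, y}): φ is false.
  x (successors {w, y}): φ is false.
  y (successors {t, m}): φ is false.
  z (successors {m}): φ is false.
  t (successors {u, x, z, t, m}): φ is false.
  m (successors {u, x, y}): φ is false.
For instance, at u:
  At u: \Diamond \Diamond \Box (s \to r) is true, so \neg \Diamond \Diamond \Box (s \to r) is false.
    At u: \Diamond \Diamond \Box (s \to r) requires \Diamond \Box (s \to r) at some successor in {u, y, m}.
      \Diamond \Box (s \to r) holds at u, so \Diamond \Diamond \Box (s \to r) is true at u.

No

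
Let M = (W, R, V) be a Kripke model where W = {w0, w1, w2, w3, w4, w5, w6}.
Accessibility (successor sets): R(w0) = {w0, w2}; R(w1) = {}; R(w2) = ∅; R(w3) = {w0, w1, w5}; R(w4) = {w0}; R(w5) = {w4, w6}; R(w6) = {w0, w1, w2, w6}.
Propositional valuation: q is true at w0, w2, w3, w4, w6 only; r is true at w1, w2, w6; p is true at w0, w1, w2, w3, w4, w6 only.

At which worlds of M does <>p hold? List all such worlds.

w0, w3, w4, w5, w6

Recall that <>ψ holds at a world iff ψ holds at some accessible world.
Let φ = <>p. Evaluate φ at each world:
  w0 (successors {w0, w2}): φ is true.
  w1 (successors ∅): φ is false.
  w2 (successors ∅): φ is false.
  w3 (successors {w0, w1, w5}): φ is true.
  w4 (successors {w0}): φ is true.
  w5 (successors {w4, w6}): φ is true.
  w6 (successors {w0, w1, w2, w6}): φ is true.
For instance, at w4:
  At w4: <>p requires p at some successor in {w0}.
    p holds at w0, so <>p is true at w4.
Satisfying worlds: {w0, w3, w4, w5, w6}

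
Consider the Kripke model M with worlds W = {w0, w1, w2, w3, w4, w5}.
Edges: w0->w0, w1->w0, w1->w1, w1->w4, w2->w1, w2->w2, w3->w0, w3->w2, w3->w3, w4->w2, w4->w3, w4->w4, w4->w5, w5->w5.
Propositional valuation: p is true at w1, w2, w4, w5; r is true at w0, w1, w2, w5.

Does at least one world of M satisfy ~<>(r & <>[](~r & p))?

Recall that []ψ holds at a world iff ψ holds at every accessible world, and <>ψ holds iff ψ holds at some accessible world.
Let φ = ~<>(r & <>[](~r & p)). Evaluate φ at each world:
  w0 (successors {w0}): φ is true.
  w1 (successors {w0, w1, w4}): φ is true.
  w2 (successors {w1, w2}): φ is true.
  w3 (successors {w0, w2, w3}): φ is true.
  w4 (successors {w2, w3, w4, w5}): φ is true.
  w5 (successors {w5}): φ is true.
Detail at w0 (witness):
  At w0: <>(r & <>[](~r & p)) is false, so ~<>(r & <>[](~r & p)) is true.
    At w0: <>(r & <>[](~r & p)) requires r & <>[](~r & p) at some successor in {w0}.
      At w0: r & <>[](~r & p) is false.
    So <>(r & <>[](~r & p)) is false at w0.

Yes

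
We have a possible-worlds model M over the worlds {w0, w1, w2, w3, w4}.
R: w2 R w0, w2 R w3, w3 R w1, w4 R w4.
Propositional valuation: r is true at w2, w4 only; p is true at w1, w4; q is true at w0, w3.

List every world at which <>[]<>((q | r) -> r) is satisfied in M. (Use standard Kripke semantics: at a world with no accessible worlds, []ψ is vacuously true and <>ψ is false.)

Recall that []ψ holds at a world iff ψ holds at every accessible world, and <>ψ holds iff ψ holds at some accessible world.
Let φ = <>[]<>((q | r) -> r). Evaluate φ at each world:
  w0 (successors ∅): φ is false.
  w1 (successors ∅): φ is false.
  w2 (successors {w0, w3}): φ is true.
  w3 (successors {w1}): φ is true.
  w4 (successors {w4}): φ is true.
For instance, at w4:
  At w4: <>[]<>((q | r) -> r) requires []<>((q | r) -> r) at some successor in {w4}.
    []<>((q | r) -> r) holds at w4, so <>[]<>((q | r) -> r) is true at w4.
      At w4: []<>((q | r) -> r) requires <>((q | r) -> r) at every successor {w4}.
        At w4: <>((q | r) -> r) is true.
      So []<>((q | r) -> r) is true at w4.
Satisfying worlds: {w2, w3, w4}

w2, w3, w4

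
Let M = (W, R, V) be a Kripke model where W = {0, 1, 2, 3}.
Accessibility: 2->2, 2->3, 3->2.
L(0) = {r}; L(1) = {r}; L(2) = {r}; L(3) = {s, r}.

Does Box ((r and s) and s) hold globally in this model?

No

Recall that Box ψ holds at a world iff ψ holds at every accessible world, and Dia ψ holds iff ψ holds at some accessible world.
Let φ = Box ((r and s) and s). Evaluate φ at each world:
  0 (successors ∅): φ is true.
  1 (successors ∅): φ is true.
  2 (successors {2, 3}): φ is false.
  3 (successors {2}): φ is false.
Detail at 2 (counterexample):
  At 2: Box ((r and s) and s) requires (r and s) and s at every successor {2, 3}.
    (r and s) and s fails at 2, so Box ((r and s) and s) is false at 2.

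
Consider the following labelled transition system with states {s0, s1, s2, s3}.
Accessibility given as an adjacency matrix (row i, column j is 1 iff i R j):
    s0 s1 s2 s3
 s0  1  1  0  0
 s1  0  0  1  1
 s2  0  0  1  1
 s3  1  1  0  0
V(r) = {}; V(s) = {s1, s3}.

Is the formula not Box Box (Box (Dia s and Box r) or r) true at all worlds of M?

Recall that Box ψ holds at a world iff ψ holds at every accessible world, and Dia ψ holds iff ψ holds at some accessible world.
Let φ = not Box Box (Box (Dia s and Box r) or r). Evaluate φ at each world:
  s0 (successors {s0, s1}): φ is true.
  s1 (successors {s2, s3}): φ is true.
  s2 (successors {s2, s3}): φ is true.
  s3 (successors {s0, s1}): φ is true.
For instance, at s0:
  At s0: Box Box (Box (Dia s and Box r) or r) is false, so not Box Box (Box (Dia s and Box r) or r) is true.
    At s0: Box Box (Box (Dia s and Box r) or r) requires Box (Box (Dia s and Box r) or r) at every successor {s0, s1}.
      Box (Box (Dia s and Box r) or r) fails at s0, so Box Box (Box (Dia s and Box r) or r) is false at s0.

Yes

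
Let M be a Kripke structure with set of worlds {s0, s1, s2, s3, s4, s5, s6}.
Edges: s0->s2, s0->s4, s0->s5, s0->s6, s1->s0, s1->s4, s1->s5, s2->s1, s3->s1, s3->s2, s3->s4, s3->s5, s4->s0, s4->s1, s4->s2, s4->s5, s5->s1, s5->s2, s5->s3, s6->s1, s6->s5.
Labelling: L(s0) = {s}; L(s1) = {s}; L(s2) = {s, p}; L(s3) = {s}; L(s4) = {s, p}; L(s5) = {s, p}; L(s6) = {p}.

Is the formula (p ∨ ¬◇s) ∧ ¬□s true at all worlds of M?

Let φ = (p ∨ ¬◇s) ∧ ¬□s. Evaluate φ at each world:
  s0 (successors {s2, s4, s5, s6}): φ is false.
  s1 (successors {s0, s4, s5}): φ is false.
  s2 (successors {s1}): φ is false.
  s3 (successors {s1, s2, s4, s5}): φ is false.
  s4 (successors {s0, s1, s2, s5}): φ is false.
  s5 (successors {s1, s2, s3}): φ is false.
  s6 (successors {s1, s5}): φ is false.
Detail at s0 (counterexample):
  At s0: p ∨ ¬◇s is false, ¬□s is true, so (p ∨ ¬◇s) ∧ ¬□s is false.
    At s0: p is false, ¬◇s is false, so p ∨ ¬◇s is false.
      At s0: ◇s is true, so ¬◇s is false.
    At s0: □s is false, so ¬□s is true.
      At s0: □s requires s at every successor {s2, s4, s5, s6}.
        s fails at s6, so □s is false at s0.

No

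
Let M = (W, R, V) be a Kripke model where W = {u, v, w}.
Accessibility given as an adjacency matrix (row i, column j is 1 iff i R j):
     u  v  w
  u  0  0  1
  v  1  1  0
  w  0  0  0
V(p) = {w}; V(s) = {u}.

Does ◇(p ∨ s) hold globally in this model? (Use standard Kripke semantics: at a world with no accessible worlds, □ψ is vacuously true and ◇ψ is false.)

No

Let φ = ◇(p ∨ s). Evaluate φ at each world:
  u (successors {w}): φ is true.
  v (successors {u, v}): φ is true.
  w (successors ∅): φ is false.
Detail at w (counterexample):
  At w: no accessible worlds, so ◇(p ∨ s) is false.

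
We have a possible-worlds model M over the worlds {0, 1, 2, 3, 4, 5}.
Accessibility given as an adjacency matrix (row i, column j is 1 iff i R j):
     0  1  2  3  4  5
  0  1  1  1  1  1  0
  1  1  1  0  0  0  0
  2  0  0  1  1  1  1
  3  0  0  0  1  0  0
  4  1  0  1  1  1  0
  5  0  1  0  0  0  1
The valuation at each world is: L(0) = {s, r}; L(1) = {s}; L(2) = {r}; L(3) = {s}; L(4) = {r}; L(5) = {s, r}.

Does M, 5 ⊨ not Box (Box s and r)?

At 5: Box (Box s and r) is false, so not Box (Box s and r) is true.
  At 5: Box (Box s and r) requires Box s and r at every successor {1, 5}.
    Box s and r fails at 1, so Box (Box s and r) is false at 5.
      At 1: Box s is true, r is false, so Box s and r is false.

Yes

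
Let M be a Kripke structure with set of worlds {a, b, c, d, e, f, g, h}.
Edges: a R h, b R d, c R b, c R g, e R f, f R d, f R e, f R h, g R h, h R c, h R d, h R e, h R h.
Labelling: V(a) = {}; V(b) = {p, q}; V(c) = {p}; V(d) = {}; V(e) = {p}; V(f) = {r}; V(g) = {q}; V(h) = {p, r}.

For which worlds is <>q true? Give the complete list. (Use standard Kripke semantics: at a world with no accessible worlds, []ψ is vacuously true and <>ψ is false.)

c

Let φ = <>q. Evaluate φ at each world:
  a (successors {h}): φ is false.
  b (successors {d}): φ is false.
  c (successors {b, g}): φ is true.
  d (successors ∅): φ is false.
  e (successors {f}): φ is false.
  f (successors {d, e, h}): φ is false.
  g (successors {h}): φ is false.
  h (successors {c, d, e, h}): φ is false.
For instance, at b:
  At b: <>q requires q at some successor in {d}.
    At d: q is false.
  So <>q is false at b.
Satisfying worlds: {c}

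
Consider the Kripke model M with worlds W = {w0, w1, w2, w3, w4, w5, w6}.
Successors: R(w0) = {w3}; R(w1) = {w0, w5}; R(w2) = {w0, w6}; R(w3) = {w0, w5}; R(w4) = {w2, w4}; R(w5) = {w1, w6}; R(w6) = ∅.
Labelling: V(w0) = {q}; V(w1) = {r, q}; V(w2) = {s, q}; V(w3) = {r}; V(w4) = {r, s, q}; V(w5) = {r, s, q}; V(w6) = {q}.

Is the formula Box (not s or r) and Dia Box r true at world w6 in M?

No

At w6: Box (not s or r) is true, Dia Box r is false, so Box (not s or r) and Dia Box r is false.
  At w6: no accessible worlds, so Box (not s or r) holds vacuously.
  At w6: no accessible worlds, so Dia Box r is false.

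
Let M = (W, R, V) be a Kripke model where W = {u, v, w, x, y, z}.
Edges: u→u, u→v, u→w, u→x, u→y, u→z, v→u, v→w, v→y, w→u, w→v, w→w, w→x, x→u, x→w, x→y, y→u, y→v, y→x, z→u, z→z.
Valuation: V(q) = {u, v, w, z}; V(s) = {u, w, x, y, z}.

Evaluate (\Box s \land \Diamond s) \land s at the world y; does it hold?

Recall that \Box ψ holds at a world iff ψ holds at every accessible world, and \Diamond ψ holds iff ψ holds at some accessible world.
At y: \Box s \land \Diamond s is false, s is true, so (\Box s \land \Diamond s) \land s is false.
  At y: \Box s is false, \Diamond s is true, so \Box s \land \Diamond s is false.
    At y: \Box s requires s at every successor {u, v, x}.
      s fails at v, so \Box s is false at y.
    At y: \Diamond s requires s at some successor in {u, v, x}.
      s holds at u, so \Diamond s is true at y.

No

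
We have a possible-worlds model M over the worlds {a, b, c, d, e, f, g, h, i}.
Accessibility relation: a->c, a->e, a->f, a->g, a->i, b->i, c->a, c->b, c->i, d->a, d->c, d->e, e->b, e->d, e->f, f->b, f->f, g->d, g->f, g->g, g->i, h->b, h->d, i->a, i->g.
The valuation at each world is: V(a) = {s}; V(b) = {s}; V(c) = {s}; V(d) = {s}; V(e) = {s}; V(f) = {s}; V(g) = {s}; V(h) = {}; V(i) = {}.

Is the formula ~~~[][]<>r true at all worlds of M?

Let φ = ~~~[][]<>r. Evaluate φ at each world:
  a (successors {c, e, f, g, i}): φ is true.
  b (successors {i}): φ is true.
  c (successors {a, b, i}): φ is true.
  d (successors {a, c, e}): φ is true.
  e (successors {b, d, f}): φ is true.
  f (successors {b, f}): φ is true.
  g (successors {d, f, g, i}): φ is true.
  h (successors {b, d}): φ is true.
  i (successors {a, g}): φ is true.
For instance, at c:
  At c: ~~[][]<>r is false, so ~~~[][]<>r is true.
    At c: ~[][]<>r is true, so ~~[][]<>r is false.
      At c: [][]<>r is false, so ~[][]<>r is true.

Yes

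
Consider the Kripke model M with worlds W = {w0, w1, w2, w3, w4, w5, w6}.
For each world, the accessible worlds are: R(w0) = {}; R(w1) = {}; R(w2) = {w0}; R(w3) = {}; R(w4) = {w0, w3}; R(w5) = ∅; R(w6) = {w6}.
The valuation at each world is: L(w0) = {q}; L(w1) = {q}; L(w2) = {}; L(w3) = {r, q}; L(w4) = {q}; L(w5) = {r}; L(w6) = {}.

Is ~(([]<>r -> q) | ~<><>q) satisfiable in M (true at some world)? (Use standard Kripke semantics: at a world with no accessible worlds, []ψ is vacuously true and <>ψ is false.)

Let φ = ~(([]<>r -> q) | ~<><>q). Evaluate φ at each world:
  w0 (successors ∅): φ is false.
  w1 (successors ∅): φ is false.
  w2 (successors {w0}): φ is false.
  w3 (successors ∅): φ is false.
  w4 (successors {w0, w3}): φ is false.
  w5 (successors ∅): φ is false.
  w6 (successors {w6}): φ is false.
For instance, at w4:
  At w4: ([]<>r -> q) | ~<><>q is true, so ~(([]<>r -> q) | ~<><>q) is false.
    At w4: []<>r -> q is true, ~<><>q is true, so ([]<>r -> q) | ~<><>q is true.
      At w4: []<>r is false, q is true, so []<>r -> q is true.
      At w4: <><>q is false, so ~<><>q is true.

No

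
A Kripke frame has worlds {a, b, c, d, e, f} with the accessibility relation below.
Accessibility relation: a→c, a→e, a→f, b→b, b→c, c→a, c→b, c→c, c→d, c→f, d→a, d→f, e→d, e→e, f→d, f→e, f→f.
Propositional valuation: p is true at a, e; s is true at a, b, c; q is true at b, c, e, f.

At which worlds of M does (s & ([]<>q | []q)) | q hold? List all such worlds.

a, b, c, e, f

Let φ = (s & ([]<>q | []q)) | q. Evaluate φ at each world:
  a (successors {c, e, f}): φ is true.
  b (successors {b, c}): φ is true.
  c (successors {a, b, c, d, f}): φ is true.
  d (successors {a, f}): φ is false.
  e (successors {d, e}): φ is true.
  f (successors {d, e, f}): φ is true.
For instance, at d:
  At d: s & ([]<>q | []q) is false, q is false, so (s & ([]<>q | []q)) | q is false.
    At d: s is false, []<>q | []q is true, so s & ([]<>q | []q) is false.
      At d: []<>q is true, []q is false, so []<>q | []q is true.
Satisfying worlds: {a, b, c, e, f}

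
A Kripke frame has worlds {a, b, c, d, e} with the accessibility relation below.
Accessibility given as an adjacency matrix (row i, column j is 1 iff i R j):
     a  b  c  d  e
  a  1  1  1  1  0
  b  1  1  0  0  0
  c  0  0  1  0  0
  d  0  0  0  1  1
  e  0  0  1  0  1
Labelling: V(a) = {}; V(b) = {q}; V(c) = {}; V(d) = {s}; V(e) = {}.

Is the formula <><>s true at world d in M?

Yes

Recall that <>ψ holds at a world iff ψ holds at some accessible world.
At d: <><>s requires <>s at some successor in {d, e}.
  <>s holds at d, so <><>s is true at d.
    At d: <>s requires s at some successor in {d, e}.
      s holds at d, so <>s is true at d.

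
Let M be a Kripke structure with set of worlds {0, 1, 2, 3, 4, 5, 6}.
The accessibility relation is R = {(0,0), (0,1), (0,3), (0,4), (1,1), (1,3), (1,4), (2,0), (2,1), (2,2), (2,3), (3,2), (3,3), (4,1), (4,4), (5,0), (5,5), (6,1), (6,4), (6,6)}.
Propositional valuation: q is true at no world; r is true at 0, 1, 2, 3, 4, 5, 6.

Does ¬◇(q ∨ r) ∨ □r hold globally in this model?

Let φ = ¬◇(q ∨ r) ∨ □r. Evaluate φ at each world:
  0 (successors {0, 1, 3, 4}): φ is true.
  1 (successors {1, 3, 4}): φ is true.
  2 (successors {0, 1, 2, 3}): φ is true.
  3 (successors {2, 3}): φ is true.
  4 (successors {1, 4}): φ is true.
  5 (successors {0, 5}): φ is true.
  6 (successors {1, 4, 6}): φ is true.
For instance, at 4:
  At 4: ¬◇(q ∨ r) is false, □r is true, so ¬◇(q ∨ r) ∨ □r is true.
    At 4: ◇(q ∨ r) is true, so ¬◇(q ∨ r) is false.
      At 4: ◇(q ∨ r) requires q ∨ r at some successor in {1, 4}.
        q ∨ r holds at 1, so ◇(q ∨ r) is true at 4.
    At 4: □r requires r at every successor {1, 4}.
      At 1: r is true.
      At 4: r is true.
    So □r is true at 4.

Yes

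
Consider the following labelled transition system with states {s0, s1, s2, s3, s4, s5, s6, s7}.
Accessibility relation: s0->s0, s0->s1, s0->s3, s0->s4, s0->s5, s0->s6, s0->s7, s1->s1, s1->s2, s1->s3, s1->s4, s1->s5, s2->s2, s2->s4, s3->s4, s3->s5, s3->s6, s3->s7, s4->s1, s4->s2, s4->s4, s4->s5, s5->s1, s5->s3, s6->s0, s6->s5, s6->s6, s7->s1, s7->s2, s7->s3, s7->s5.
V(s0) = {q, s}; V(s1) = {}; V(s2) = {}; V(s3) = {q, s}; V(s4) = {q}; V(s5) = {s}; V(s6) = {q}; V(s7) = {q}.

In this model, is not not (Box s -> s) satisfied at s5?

Recall that Box ψ holds at a world iff ψ holds at every accessible world, and Dia ψ holds iff ψ holds at some accessible world.
At s5: not (Box s -> s) is false, so not not (Box s -> s) is true.
  At s5: Box s -> s is true, so not (Box s -> s) is false.
    At s5: Box s is false, s is true, so Box s -> s is true.
      At s5: Box s requires s at every successor {s1, s3}.
        s fails at s1, so Box s is false at s5.

Yes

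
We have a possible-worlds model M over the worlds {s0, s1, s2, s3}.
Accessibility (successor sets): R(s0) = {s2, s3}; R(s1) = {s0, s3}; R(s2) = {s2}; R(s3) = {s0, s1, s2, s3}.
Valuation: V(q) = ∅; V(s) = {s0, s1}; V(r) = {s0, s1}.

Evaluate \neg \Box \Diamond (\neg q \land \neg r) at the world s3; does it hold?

No

At s3: \Box \Diamond (\neg q \land \neg r) is true, so \neg \Box \Diamond (\neg q \land \neg r) is false.
  At s3: \Box \Diamond (\neg q \land \neg r) requires \Diamond (\neg q \land \neg r) at every successor {s0, s1, s2, s3}.
    At s0: \Diamond (\neg q \land \neg r) is true.
    At s1: \Diamond (\neg q \land \neg r) is true.
    At s2: \Diamond (\neg q \land \neg r) is true.
    At s3: \Diamond (\neg q \land \neg r) is true.
  So \Box \Diamond (\neg q \land \neg r) is true at s3.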